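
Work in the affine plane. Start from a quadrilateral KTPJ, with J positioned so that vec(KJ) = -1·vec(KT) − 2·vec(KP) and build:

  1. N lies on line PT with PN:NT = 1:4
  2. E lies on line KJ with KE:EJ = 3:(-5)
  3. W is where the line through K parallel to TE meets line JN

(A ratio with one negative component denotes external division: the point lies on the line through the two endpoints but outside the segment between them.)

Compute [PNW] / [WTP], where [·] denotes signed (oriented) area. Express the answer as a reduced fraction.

[PNW]:[WTP] = -1/5

Assign K = (0, 0), T = (1, 0), P = (0, 1), J = (-1, -2) — the answer is frame-independent, so this choice is without loss of generality.
1. N lies on line PT with PN:NT = 1:4 ⇒ N = (1/5, 4/5)
2. E lies on line KJ with KE:EJ = 3:(-5) ⇒ E = (3/2, 3)
3. W is where the line through K parallel to TE meets line JN ⇒ W = (1/11, 6/11)
2·[PNW] = -4/55, 2·[WTP] = 4/11
[PNW]:[WTP] = -4/55:4/11 = -1/5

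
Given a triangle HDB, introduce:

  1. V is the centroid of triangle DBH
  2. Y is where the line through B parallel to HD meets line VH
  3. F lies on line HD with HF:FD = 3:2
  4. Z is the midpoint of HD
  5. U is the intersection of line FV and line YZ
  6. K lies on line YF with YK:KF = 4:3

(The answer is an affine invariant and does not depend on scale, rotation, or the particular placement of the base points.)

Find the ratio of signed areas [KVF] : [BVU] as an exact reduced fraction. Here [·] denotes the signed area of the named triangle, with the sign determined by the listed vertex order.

Assign H = (0, 0), D = (1, 0), B = (0, 1) — the answer is frame-independent, so this choice is without loss of generality.
1. V is the centroid of triangle DBH ⇒ V = (1/3, 1/3)
2. Y is where the line through B parallel to HD meets line VH ⇒ Y = (1, 1)
3. F lies on line HD with HF:FD = 3:2 ⇒ F = (3/5, 0)
4. Z is the midpoint of HD ⇒ Z = (1/2, 0)
5. U is the intersection of line FV and line YZ ⇒ U = (7/13, 1/13)
6. K lies on line YF with YK:KF = 4:3 ⇒ K = (27/35, 3/7)
2·[KVF] = 6/35, 2·[BVU] = 2/39
[KVF]:[BVU] = 6/35:2/39 = 117/35

[KVF]:[BVU] = 117/35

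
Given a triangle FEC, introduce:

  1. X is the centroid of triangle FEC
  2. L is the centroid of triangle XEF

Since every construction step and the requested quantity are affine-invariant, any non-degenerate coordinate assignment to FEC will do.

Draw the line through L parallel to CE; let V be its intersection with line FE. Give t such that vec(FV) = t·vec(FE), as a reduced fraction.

t = 5/9

Assign F = (0, 0), E = (1, 0), C = (0, 1) — the answer is frame-independent, so this choice is without loss of generality.
1. X is the centroid of triangle FEC ⇒ X = (1/3, 1/3)
2. L is the centroid of triangle XEF ⇒ L = (4/9, 1/9)
through L parallel to CE: direction (1, -1); meets FE at V = (5/9, 0)
V = F + t·(E−F) with t = 5/9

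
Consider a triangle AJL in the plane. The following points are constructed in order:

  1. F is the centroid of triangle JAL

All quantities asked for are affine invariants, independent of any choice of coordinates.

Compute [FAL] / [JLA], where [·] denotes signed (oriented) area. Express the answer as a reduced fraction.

[FAL]:[JLA] = -1/3

Choose coordinates A = (0, 0), J = (1, 0), L = (0, 1).
1. F is the centroid of triangle JAL ⇒ F = (1/3, 1/3)
2·[FAL] = -1/3, 2·[JLA] = 1
[FAL]:[JLA] = -1/3:1 = -1/3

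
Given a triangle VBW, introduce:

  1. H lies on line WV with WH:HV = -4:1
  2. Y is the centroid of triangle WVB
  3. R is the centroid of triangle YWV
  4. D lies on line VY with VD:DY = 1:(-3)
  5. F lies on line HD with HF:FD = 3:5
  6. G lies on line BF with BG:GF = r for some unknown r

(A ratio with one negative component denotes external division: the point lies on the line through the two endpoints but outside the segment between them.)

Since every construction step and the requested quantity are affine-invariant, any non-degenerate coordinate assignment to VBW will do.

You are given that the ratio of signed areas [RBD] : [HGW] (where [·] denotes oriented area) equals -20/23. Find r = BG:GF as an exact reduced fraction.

r = 2/3

Work in coordinates with V = (0, 0), B = (1, 0), W = (0, 1).
1. H lies on line WV with WH:HV = -4:1 ⇒ H = (0, -1/3)
2. Y is the centroid of triangle WVB ⇒ Y = (1/3, 1/3)
3. R is the centroid of triangle YWV ⇒ R = (1/9, 4/9)
4. D lies on line VY with VD:DY = 1:(-3) ⇒ D = (-1/6, -1/6)
5. F lies on line HD with HF:FD = 3:5 ⇒ F = (-1/16, -13/48)
6. With BG:GF = r, write λ = r/(r+1) so G = B + λ·(F−B); G is affine-linear in λ
Every point depending on G is an affine combination of G and λ-independent points, so each such coordinate is linear in λ; the λ² term in each signed area is a multiple of (F−B)×(F−B) = 0, so 2·[RBD] and 2·[HGW] are each linear in λ. Evaluating at λ=0 and λ=1:
  2·[RBD] = -2/3,   2·[HGW] = -17/12·λ + 4/3
So [RBD]:[HGW] = (-2/3) / (-17/12·λ + 4/3). Setting this equal to -20/23:
  -2/3 = -20/23·(-17/12·λ + 4/3)  ⇒  λ = 2/5
Then r = λ/(1−λ) = (2/5)/(3/5) = 2/3. Check: with r = 2/3, G = (23/40, -13/120) and [RBD]:[HGW] = -20/23 as required.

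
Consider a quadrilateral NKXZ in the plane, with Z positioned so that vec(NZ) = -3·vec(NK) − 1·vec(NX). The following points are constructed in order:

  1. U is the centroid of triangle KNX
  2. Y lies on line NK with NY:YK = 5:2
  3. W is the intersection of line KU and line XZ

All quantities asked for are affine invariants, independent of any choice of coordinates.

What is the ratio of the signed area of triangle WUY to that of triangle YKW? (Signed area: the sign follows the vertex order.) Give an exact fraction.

[WUY]:[YKW] = -8/15

Choose coordinates N = (0, 0), K = (1, 0), X = (0, 1), Z = (-3, -1).
1. U is the centroid of triangle KNX ⇒ U = (1/3, 1/3)
2. Y lies on line NK with NY:YK = 5:2 ⇒ Y = (5/7, 0)
3. W is the intersection of line KU and line XZ ⇒ W = (-3/7, 5/7)
2·[WUY] = -16/147, 2·[YKW] = 10/49
[WUY]:[YKW] = -16/147:10/49 = -8/15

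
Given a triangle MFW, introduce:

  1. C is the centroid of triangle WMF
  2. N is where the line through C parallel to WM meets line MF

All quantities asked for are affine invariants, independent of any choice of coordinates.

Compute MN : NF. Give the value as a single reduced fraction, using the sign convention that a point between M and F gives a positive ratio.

MN:NF = 1/2

Work in coordinates with M = (0, 0), F = (1, 0), W = (0, 1).
1. C is the centroid of triangle WMF ⇒ C = (1/3, 1/3)
2. N is where the line through C parallel to WM meets line MF ⇒ N = (1/3, 0)
N = M + t·(F−M) with t = 1/3, so MN:NF = t:(1−t) = 1/3:2/3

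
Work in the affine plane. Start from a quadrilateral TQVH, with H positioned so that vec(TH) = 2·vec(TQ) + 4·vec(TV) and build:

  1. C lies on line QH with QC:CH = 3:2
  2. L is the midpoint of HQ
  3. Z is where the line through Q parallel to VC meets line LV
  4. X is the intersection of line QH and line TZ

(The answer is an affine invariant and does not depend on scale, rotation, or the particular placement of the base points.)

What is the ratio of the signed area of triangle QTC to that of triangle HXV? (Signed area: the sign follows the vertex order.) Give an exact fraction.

[QTC]:[HXV] = 174/275

Set T = (0, 0), Q = (1, 0), V = (0, 1), H = (2, 4); any affine frame gives the same invariant.
1. C lies on line QH with QC:CH = 3:2 ⇒ C = (8/5, 12/5)
2. L is the midpoint of HQ ⇒ L = (3/2, 2)
3. Z is where the line through Q parallel to VC meets line LV ⇒ Z = (9, 7)
4. X is the intersection of line QH and line TZ ⇒ X = (36/29, 28/29)
2·[QTC] = -12/5, 2·[HXV] = -110/29
[QTC]:[HXV] = -12/5:-110/29 = 174/275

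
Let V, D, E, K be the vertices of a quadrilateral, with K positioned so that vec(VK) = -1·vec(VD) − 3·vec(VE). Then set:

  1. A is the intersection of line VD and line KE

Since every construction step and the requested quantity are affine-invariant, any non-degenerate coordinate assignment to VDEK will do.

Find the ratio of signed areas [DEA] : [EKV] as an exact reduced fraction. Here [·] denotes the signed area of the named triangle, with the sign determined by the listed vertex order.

Set V = (0, 0), D = (1, 0), E = (0, 1), K = (-1, -3); any affine frame gives the same invariant.
1. A is the intersection of line VD and line KE ⇒ A = (-1/4, 0)
2·[DEA] = 5/4, 2·[EKV] = 1
[DEA]:[EKV] = 5/4:1 = 5/4

[DEA]:[EKV] = 5/4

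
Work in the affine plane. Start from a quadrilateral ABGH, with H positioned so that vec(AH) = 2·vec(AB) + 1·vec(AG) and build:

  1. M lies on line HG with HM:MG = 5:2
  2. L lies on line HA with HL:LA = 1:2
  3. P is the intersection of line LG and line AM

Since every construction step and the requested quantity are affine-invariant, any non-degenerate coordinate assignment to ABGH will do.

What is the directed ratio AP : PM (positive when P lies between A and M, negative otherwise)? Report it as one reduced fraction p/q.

AP:PM = 7

Choose coordinates A = (0, 0), B = (1, 0), G = (0, 1), H = (2, 1).
1. M lies on line HG with HM:MG = 5:2 ⇒ M = (4/7, 1)
2. L lies on line HA with HL:LA = 1:2 ⇒ L = (4/3, 2/3)
3. P is the intersection of line LG and line AM ⇒ P = (1/2, 7/8)
P = A + t·(M−A) with t = 7/8, so AP:PM = t:(1−t) = 7/8:1/8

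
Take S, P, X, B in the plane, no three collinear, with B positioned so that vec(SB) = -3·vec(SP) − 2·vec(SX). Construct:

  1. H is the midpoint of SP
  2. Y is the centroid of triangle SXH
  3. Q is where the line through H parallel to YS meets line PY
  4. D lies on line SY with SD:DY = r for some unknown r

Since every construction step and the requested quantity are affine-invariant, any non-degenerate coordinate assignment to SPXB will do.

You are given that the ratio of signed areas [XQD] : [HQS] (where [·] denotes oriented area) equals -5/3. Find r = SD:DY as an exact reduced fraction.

r = -4

Set S = (0, 0), P = (1, 0), X = (0, 1), B = (-3, -2); any affine frame gives the same invariant.
1. H is the midpoint of SP ⇒ H = (1/2, 0)
2. Y is the centroid of triangle SXH ⇒ Y = (1/6, 1/3)
3. Q is where the line through H parallel to YS meets line PY ⇒ Q = (7/12, 1/6)
4. With SD:DY = r, write λ = r/(r+1) so D = S + λ·(Y−S); D is affine-linear in λ
Every point depending on D is an affine combination of D and λ-independent points, so each such coordinate is linear in λ; the λ² term in each signed area is a multiple of (Y−S)×(Y−S) = 0, so 2·[XQD] and 2·[HQS] are each linear in λ. Evaluating at λ=0 and λ=1:
  2·[XQD] = 1/3·λ − 7/12,   2·[HQS] = 1/12
So [XQD]:[HQS] = (1/3·λ − 7/12) / (1/12). Setting this equal to -5/3:
  1/3·λ − 7/12 = -5/3·(1/12)  ⇒  λ = 4/3
Then r = λ/(1−λ) = (4/3)/(-1/3) = -4. Check: with r = -4, D = (2/9, 4/9) and [XQD]:[HQS] = -5/3 as required.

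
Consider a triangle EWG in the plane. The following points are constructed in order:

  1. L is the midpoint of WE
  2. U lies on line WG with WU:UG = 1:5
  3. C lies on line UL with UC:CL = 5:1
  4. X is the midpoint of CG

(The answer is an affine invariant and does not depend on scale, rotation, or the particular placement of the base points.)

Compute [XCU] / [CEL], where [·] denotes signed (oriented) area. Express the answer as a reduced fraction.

Choose coordinates E = (0, 0), W = (1, 0), G = (0, 1).
1. L is the midpoint of WE ⇒ L = (1/2, 0)
2. U lies on line WG with WU:UG = 1:5 ⇒ U = (5/6, 1/6)
3. C lies on line UL with UC:CL = 5:1 ⇒ C = (5/9, 1/36)
4. X is the midpoint of CG ⇒ X = (5/18, 37/72)
2·[XCU] = 25/144, 2·[CEL] = 1/72
[XCU]:[CEL] = 25/144:1/72 = 25/2

[XCU]:[CEL] = 25/2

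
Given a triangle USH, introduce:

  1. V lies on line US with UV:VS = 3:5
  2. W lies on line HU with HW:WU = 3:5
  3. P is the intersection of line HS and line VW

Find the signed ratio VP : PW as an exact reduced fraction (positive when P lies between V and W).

VP:PW = -5/3

Assign U = (0, 0), S = (1, 0), H = (0, 1) — the answer is frame-independent, so this choice is without loss of generality.
1. V lies on line US with UV:VS = 3:5 ⇒ V = (3/8, 0)
2. W lies on line HU with HW:WU = 3:5 ⇒ W = (0, 5/8)
3. P is the intersection of line HS and line VW ⇒ P = (-9/16, 25/16)
P = V + t·(W−V) with t = 5/2, so VP:PW = t:(1−t) = 5/2:-3/2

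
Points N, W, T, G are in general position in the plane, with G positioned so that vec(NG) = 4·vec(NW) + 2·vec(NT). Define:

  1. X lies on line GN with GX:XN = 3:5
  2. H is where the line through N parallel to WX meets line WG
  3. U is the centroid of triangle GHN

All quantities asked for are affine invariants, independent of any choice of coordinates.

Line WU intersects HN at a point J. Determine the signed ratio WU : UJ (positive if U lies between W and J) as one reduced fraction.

Choose coordinates N = (0, 0), W = (1, 0), T = (0, 1), G = (4, 2).
1. X lies on line GN with GX:XN = 3:5 ⇒ X = (5/2, 5/4)
2. H is where the line through N parallel to WX meets line WG ⇒ H = (-4, -10/3)
3. U is the centroid of triangle GHN ⇒ U = (0, -4/9)
line WU meets HN at J = (-8/7, -20/21)
U = W + t·(J−W) with t = 7/15, so WU:UJ = 7/15:8/15

WU:UJ = 7/8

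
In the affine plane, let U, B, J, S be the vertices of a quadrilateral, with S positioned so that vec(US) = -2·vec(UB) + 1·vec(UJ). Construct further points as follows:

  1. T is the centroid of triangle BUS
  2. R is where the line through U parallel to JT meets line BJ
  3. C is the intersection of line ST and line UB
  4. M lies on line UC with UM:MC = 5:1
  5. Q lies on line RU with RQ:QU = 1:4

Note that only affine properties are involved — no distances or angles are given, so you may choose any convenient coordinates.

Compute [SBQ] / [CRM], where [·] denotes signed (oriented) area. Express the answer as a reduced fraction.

[SBQ]:[CRM] = 78/5

Assign U = (0, 0), B = (1, 0), J = (0, 1), S = (-2, 1) — the answer is frame-independent, so this choice is without loss of generality.
1. T is the centroid of triangle BUS ⇒ T = (-1/3, 1/3)
2. R is where the line through U parallel to JT meets line BJ ⇒ R = (1/3, 2/3)
3. C is the intersection of line ST and line UB ⇒ C = (1/2, 0)
4. M lies on line UC with UM:MC = 5:1 ⇒ M = (5/12, 0)
5. Q lies on line RU with RQ:QU = 1:4 ⇒ Q = (4/15, 8/15)
2·[SBQ] = 13/15, 2·[CRM] = 1/18
[SBQ]:[CRM] = 13/15:1/18 = 78/5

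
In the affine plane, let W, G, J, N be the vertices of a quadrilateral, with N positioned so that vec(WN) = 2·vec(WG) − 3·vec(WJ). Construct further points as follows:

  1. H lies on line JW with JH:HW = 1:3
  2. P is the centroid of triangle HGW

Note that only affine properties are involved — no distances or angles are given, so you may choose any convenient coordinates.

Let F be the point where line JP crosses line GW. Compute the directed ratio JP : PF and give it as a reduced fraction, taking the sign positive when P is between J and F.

JP:PF = 3

Work in coordinates with W = (0, 0), G = (1, 0), J = (0, 1), N = (2, -3).
1. H lies on line JW with JH:HW = 1:3 ⇒ H = (0, 3/4)
2. P is the centroid of triangle HGW ⇒ P = (1/3, 1/4)
line JP meets GW at F = (4/9, 0)
P = J + t·(F−J) with t = 3/4, so JP:PF = 3/4:1/4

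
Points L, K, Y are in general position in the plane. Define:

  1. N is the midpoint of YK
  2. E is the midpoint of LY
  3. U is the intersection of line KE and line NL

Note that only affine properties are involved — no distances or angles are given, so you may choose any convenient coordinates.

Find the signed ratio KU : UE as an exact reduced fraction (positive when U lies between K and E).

KU:UE = 2

Assign L = (0, 0), K = (1, 0), Y = (0, 1) — the answer is frame-independent, so this choice is without loss of generality.
1. N is the midpoint of YK ⇒ N = (1/2, 1/2)
2. E is the midpoint of LY ⇒ E = (0, 1/2)
3. U is the intersection of line KE and line NL ⇒ U = (1/3, 1/3)
U = K + t·(E−K) with t = 2/3, so KU:UE = t:(1−t) = 2/3:1/3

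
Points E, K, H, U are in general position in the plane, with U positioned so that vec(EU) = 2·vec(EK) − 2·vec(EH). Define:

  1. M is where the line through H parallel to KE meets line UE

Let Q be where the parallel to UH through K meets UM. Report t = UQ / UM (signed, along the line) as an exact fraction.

Assign E = (0, 0), K = (1, 0), H = (0, 1), U = (2, -2) — the answer is frame-independent, so this choice is without loss of generality.
1. M is where the line through H parallel to KE meets line UE ⇒ M = (-1, 1)
through K parallel to UH: direction (-2, 3); meets UM at Q = (3, -3)
Q = U + t·(M−U) with t = -1/3

t = -1/3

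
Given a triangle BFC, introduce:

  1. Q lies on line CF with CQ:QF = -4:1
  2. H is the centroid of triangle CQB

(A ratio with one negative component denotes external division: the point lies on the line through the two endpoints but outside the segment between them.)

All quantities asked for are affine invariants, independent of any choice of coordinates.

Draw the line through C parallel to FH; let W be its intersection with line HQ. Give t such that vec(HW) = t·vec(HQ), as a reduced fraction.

Work in coordinates with B = (0, 0), F = (1, 0), C = (0, 1).
1. Q lies on line CF with CQ:QF = -4:1 ⇒ Q = (4/3, -1/3)
2. H is the centroid of triangle CQB ⇒ H = (4/9, 2/9)
through C parallel to FH: direction (-5/9, 2/9); meets HQ at W = (-20/9, 17/9)
W = H + t·(Q−H) with t = -3

t = -3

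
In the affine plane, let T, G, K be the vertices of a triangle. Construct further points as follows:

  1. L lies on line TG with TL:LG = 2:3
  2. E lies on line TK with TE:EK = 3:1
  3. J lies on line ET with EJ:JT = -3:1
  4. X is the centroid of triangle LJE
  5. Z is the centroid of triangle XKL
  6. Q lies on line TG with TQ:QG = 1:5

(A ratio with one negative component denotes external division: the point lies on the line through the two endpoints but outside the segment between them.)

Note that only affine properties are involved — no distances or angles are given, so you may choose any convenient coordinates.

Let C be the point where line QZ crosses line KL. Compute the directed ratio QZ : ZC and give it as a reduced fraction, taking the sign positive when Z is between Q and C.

Work in coordinates with T = (0, 0), G = (1, 0), K = (0, 1).
1. L lies on line TG with TL:LG = 2:3 ⇒ L = (2/5, 0)
2. E lies on line TK with TE:EK = 3:1 ⇒ E = (0, 3/4)
3. J lies on line ET with EJ:JT = -3:1 ⇒ J = (0, -3/8)
4. X is the centroid of triangle LJE ⇒ X = (2/15, 1/8)
5. Z is the centroid of triangle XKL ⇒ Z = (8/45, 3/8)
6. Q lies on line TG with TQ:QG = 1:5 ⇒ Q = (1/6, 0)
line QZ meets KL at C = (53/290, 63/116)
Z = Q + t·(C−Q) with t = 29/42, so QZ:ZC = 29/42:13/42

QZ:ZC = 29/13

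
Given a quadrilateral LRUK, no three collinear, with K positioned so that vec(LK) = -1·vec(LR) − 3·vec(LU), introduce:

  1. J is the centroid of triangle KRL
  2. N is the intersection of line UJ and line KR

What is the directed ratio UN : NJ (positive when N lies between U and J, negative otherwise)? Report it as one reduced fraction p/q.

UN:NJ = -5

Set L = (0, 0), R = (1, 0), U = (0, 1), K = (-1, -3); any affine frame gives the same invariant.
1. J is the centroid of triangle KRL ⇒ J = (0, -1)
2. N is the intersection of line UJ and line KR ⇒ N = (0, -3/2)
N = U + t·(J−U) with t = 5/4, so UN:NJ = t:(1−t) = 5/4:-1/4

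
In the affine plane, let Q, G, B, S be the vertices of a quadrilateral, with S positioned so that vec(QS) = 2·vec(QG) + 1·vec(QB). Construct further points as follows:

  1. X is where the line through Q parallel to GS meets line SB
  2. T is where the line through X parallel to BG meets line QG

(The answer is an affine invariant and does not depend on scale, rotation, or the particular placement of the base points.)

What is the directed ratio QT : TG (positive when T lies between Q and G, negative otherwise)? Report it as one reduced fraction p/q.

QT:TG = -2

Work in coordinates with Q = (0, 0), G = (1, 0), B = (0, 1), S = (2, 1).
1. X is where the line through Q parallel to GS meets line SB ⇒ X = (1, 1)
2. T is where the line through X parallel to BG meets line QG ⇒ T = (2, 0)
T = Q + t·(G−Q) with t = 2, so QT:TG = t:(1−t) = 2:-1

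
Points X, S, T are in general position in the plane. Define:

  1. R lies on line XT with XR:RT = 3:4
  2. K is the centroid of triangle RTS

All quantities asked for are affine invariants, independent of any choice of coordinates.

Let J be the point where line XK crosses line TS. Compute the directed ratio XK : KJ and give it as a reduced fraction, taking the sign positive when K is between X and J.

XK:KJ = 17/4

Work in coordinates with X = (0, 0), S = (1, 0), T = (0, 1).
1. R lies on line XT with XR:RT = 3:4 ⇒ R = (0, 3/7)
2. K is the centroid of triangle RTS ⇒ K = (1/3, 10/21)
line XK meets TS at J = (7/17, 10/17)
K = X + t·(J−X) with t = 17/21, so XK:KJ = 17/21:4/21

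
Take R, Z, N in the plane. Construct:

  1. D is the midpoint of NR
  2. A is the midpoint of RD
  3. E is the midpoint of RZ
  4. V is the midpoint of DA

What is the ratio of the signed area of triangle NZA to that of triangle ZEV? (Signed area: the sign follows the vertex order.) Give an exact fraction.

Choose coordinates R = (0, 0), Z = (1, 0), N = (0, 1).
1. D is the midpoint of NR ⇒ D = (0, 1/2)
2. A is the midpoint of RD ⇒ A = (0, 1/4)
3. E is the midpoint of RZ ⇒ E = (1/2, 0)
4. V is the midpoint of DA ⇒ V = (0, 3/8)
2·[NZA] = -3/4, 2·[ZEV] = -3/16
[NZA]:[ZEV] = -3/4:-3/16 = 4

[NZA]:[ZEV] = 4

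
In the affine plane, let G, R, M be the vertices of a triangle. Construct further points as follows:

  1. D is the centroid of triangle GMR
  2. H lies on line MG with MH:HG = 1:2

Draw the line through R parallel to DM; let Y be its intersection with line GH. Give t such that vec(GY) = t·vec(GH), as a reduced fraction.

t = 3

Choose coordinates G = (0, 0), R = (1, 0), M = (0, 1).
1. D is the centroid of triangle GMR ⇒ D = (1/3, 1/3)
2. H lies on line MG with MH:HG = 1:2 ⇒ H = (0, 2/3)
through R parallel to DM: direction (-1/3, 2/3); meets GH at Y = (0, 2)
Y = G + t·(H−G) with t = 3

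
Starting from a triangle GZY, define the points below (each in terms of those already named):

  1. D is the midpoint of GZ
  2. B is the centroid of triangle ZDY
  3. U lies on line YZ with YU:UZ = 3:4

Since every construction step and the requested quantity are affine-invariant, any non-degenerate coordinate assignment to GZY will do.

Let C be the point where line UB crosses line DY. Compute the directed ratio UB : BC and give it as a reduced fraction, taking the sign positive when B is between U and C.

Work in coordinates with G = (0, 0), Z = (1, 0), Y = (0, 1).
1. D is the midpoint of GZ ⇒ D = (1/2, 0)
2. B is the centroid of triangle ZDY ⇒ B = (1/2, 1/3)
3. U lies on line YZ with YU:UZ = 3:4 ⇒ U = (3/7, 4/7)
line UB meets DY at C = (3/4, -1/2)
B = U + t·(C−U) with t = 2/9, so UB:BC = 2/9:7/9

UB:BC = 2/7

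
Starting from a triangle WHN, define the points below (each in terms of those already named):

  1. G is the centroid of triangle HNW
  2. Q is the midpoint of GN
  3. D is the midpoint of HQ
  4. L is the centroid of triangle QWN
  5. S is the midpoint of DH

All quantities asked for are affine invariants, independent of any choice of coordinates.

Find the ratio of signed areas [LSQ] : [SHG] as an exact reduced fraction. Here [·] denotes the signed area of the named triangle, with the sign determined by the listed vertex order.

[LSQ]:[SHG] = -3

Choose coordinates W = (0, 0), H = (1, 0), N = (0, 1).
1. G is the centroid of triangle HNW ⇒ G = (1/3, 1/3)
2. Q is the midpoint of GN ⇒ Q = (1/6, 2/3)
3. D is the midpoint of HQ ⇒ D = (7/12, 1/3)
4. L is the centroid of triangle QWN ⇒ L = (1/18, 5/9)
5. S is the midpoint of DH ⇒ S = (19/24, 1/6)
2·[LSQ] = 1/8, 2·[SHG] = -1/24
[LSQ]:[SHG] = 1/8:-1/24 = -3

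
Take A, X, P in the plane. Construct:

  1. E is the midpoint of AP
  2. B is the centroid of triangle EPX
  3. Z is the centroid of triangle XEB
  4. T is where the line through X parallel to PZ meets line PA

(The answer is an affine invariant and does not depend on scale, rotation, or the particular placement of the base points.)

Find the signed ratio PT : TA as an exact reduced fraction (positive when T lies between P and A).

PT:TA = -1/3

Work in coordinates with A = (0, 0), X = (1, 0), P = (0, 1).
1. E is the midpoint of AP ⇒ E = (0, 1/2)
2. B is the centroid of triangle EPX ⇒ B = (1/3, 1/2)
3. Z is the centroid of triangle XEB ⇒ Z = (4/9, 1/3)
4. T is where the line through X parallel to PZ meets line PA ⇒ T = (0, 3/2)
T = P + t·(A−P) with t = -1/2, so PT:TA = t:(1−t) = -1/2:3/2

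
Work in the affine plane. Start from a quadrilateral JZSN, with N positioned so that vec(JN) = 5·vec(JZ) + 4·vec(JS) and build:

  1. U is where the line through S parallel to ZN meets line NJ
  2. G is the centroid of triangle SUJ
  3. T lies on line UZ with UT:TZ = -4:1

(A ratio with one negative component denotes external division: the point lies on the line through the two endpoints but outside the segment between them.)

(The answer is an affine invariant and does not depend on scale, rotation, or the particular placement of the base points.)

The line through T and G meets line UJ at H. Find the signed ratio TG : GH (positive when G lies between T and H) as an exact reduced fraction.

TG:GH = -21/5

Set J = (0, 0), Z = (1, 0), S = (0, 1), N = (5, 4); any affine frame gives the same invariant.
1. U is where the line through S parallel to ZN meets line NJ ⇒ U = (-5, -4)
2. G is the centroid of triangle SUJ ⇒ G = (-5/3, -1)
3. T lies on line UZ with UT:TZ = -4:1 ⇒ T = (3, 4/3)
line TG meets UJ at H = (-5/9, -4/9)
G = T + t·(H−T) with t = 21/16, so TG:GH = 21/16:-5/16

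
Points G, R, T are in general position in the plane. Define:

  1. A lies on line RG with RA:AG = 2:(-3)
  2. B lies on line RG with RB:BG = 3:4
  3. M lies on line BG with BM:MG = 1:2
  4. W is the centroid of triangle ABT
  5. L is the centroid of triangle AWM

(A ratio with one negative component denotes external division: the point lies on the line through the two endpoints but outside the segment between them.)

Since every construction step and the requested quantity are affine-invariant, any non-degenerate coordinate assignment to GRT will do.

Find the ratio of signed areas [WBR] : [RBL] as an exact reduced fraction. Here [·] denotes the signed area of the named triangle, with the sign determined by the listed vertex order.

Set G = (0, 0), R = (1, 0), T = (0, 1); any affine frame gives the same invariant.
1. A lies on line RG with RA:AG = 2:(-3) ⇒ A = (3, 0)
2. B lies on line RG with RB:BG = 3:4 ⇒ B = (4/7, 0)
3. M lies on line BG with BM:MG = 1:2 ⇒ M = (8/21, 0)
4. W is the centroid of triangle ABT ⇒ W = (25/21, 1/3)
5. L is the centroid of triangle AWM ⇒ L = (32/21, 1/9)
2·[WBR] = 1/7, 2·[RBL] = -1/21
[WBR]:[RBL] = 1/7:-1/21 = -3

[WBR]:[RBL] = -3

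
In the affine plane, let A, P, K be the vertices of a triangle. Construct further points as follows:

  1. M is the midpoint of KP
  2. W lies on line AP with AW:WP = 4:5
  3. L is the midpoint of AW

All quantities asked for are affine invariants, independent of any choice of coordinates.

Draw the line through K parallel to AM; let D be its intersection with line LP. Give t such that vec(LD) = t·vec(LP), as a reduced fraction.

t = -11/7

Choose coordinates A = (0, 0), P = (1, 0), K = (0, 1).
1. M is the midpoint of KP ⇒ M = (1/2, 1/2)
2. W lies on line AP with AW:WP = 4:5 ⇒ W = (4/9, 0)
3. L is the midpoint of AW ⇒ L = (2/9, 0)
through K parallel to AM: direction (1/2, 1/2); meets LP at D = (-1, 0)
D = L + t·(P−L) with t = -11/7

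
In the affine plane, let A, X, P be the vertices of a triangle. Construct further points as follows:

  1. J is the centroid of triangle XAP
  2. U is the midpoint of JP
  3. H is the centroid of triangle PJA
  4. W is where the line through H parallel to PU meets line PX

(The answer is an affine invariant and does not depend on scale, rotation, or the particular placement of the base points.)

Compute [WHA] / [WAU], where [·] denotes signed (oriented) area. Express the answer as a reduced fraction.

[WHA]:[WAU] = -2/3

Work in coordinates with A = (0, 0), X = (1, 0), P = (0, 1).
1. J is the centroid of triangle XAP ⇒ J = (1/3, 1/3)
2. U is the midpoint of JP ⇒ U = (1/6, 2/3)
3. H is the centroid of triangle PJA ⇒ H = (1/9, 4/9)
4. W is where the line through H parallel to PU meets line PX ⇒ W = (-1/3, 4/3)
2·[WHA] = -8/27, 2·[WAU] = 4/9
[WHA]:[WAU] = -8/27:4/9 = -2/3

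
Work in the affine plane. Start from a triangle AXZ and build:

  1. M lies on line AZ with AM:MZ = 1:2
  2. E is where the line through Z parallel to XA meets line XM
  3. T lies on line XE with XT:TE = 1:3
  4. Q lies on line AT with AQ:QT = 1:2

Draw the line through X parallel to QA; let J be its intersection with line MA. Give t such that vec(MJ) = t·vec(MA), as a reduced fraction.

Set A = (0, 0), X = (1, 0), Z = (0, 1); any affine frame gives the same invariant.
1. M lies on line AZ with AM:MZ = 1:2 ⇒ M = (0, 1/3)
2. E is where the line through Z parallel to XA meets line XM ⇒ E = (-2, 1)
3. T lies on line XE with XT:TE = 1:3 ⇒ T = (1/4, 1/4)
4. Q lies on line AT with AQ:QT = 1:2 ⇒ Q = (1/12, 1/12)
through X parallel to QA: direction (-1/12, -1/12); meets MA at J = (0, -1)
J = M + t·(A−M) with t = 4

t = 4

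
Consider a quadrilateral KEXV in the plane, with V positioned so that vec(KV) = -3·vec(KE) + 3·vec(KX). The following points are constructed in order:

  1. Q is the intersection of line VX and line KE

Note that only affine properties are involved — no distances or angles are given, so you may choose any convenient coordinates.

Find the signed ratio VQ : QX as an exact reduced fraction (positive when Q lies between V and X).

Work in coordinates with K = (0, 0), E = (1, 0), X = (0, 1), V = (-3, 3).
1. Q is the intersection of line VX and line KE ⇒ Q = (3/2, 0)
Q = V + t·(X−V) with t = 3/2, so VQ:QX = t:(1−t) = 3/2:-1/2

VQ:QX = -3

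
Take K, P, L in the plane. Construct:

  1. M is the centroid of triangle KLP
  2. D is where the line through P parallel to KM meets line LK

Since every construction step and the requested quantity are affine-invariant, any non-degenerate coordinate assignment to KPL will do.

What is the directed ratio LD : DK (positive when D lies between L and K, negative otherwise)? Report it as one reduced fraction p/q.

LD:DK = -2

Assign K = (0, 0), P = (1, 0), L = (0, 1) — the answer is frame-independent, so this choice is without loss of generality.
1. M is the centroid of triangle KLP ⇒ M = (1/3, 1/3)
2. D is where the line through P parallel to KM meets line LK ⇒ D = (0, -1)
D = L + t·(K−L) with t = 2, so LD:DK = t:(1−t) = 2:-1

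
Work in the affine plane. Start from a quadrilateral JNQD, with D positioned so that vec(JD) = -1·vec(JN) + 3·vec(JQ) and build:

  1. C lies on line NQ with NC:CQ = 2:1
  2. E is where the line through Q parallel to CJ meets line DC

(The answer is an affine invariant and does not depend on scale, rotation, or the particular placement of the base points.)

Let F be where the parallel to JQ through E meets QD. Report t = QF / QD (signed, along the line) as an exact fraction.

Choose coordinates J = (0, 0), N = (1, 0), Q = (0, 1), D = (-1, 3).
1. C lies on line NQ with NC:CQ = 2:1 ⇒ C = (1/3, 2/3)
2. E is where the line through Q parallel to CJ meets line DC ⇒ E = (1/15, 17/15)
through E parallel to JQ: direction (0, 1); meets QD at F = (1/15, 13/15)
F = Q + t·(D−Q) with t = -1/15

t = -1/15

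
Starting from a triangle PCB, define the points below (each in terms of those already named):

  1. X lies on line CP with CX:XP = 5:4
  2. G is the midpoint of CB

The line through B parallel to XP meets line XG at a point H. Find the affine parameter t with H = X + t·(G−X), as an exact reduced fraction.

t = 2

Assign P = (0, 0), C = (1, 0), B = (0, 1) — the answer is frame-independent, so this choice is without loss of generality.
1. X lies on line CP with CX:XP = 5:4 ⇒ X = (4/9, 0)
2. G is the midpoint of CB ⇒ G = (1/2, 1/2)
through B parallel to XP: direction (-4/9, 0); meets XG at H = (5/9, 1)
H = X + t·(G−X) with t = 2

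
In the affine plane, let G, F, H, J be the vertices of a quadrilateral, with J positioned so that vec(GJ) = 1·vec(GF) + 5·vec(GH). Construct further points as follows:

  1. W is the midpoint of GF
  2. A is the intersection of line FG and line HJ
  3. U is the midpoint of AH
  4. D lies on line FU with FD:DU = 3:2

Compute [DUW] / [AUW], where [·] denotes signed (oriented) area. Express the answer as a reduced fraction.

[DUW]:[AUW] = -4/15

Choose coordinates G = (0, 0), F = (1, 0), H = (0, 1), J = (1, 5).
1. W is the midpoint of GF ⇒ W = (1/2, 0)
2. A is the intersection of line FG and line HJ ⇒ A = (-1/4, 0)
3. U is the midpoint of AH ⇒ U = (-1/8, 1/2)
4. D lies on line FU with FD:DU = 3:2 ⇒ D = (13/40, 3/10)
2·[DUW] = 1/10, 2·[AUW] = -3/8
[DUW]:[AUW] = 1/10:-3/8 = -4/15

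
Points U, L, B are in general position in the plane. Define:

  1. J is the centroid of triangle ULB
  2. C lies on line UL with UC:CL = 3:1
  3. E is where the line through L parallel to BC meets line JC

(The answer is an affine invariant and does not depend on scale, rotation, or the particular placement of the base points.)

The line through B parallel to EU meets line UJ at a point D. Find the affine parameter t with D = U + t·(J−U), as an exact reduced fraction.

Assign U = (0, 0), L = (1, 0), B = (0, 1) — the answer is frame-independent, so this choice is without loss of generality.
1. J is the centroid of triangle ULB ⇒ J = (1/3, 1/3)
2. C lies on line UL with UC:CL = 3:1 ⇒ C = (3/4, 0)
3. E is where the line through L parallel to BC meets line JC ⇒ E = (11/8, -1/2)
through B parallel to EU: direction (-11/8, 1/2); meets UJ at D = (11/15, 11/15)
D = U + t·(J−U) with t = 11/5

t = 11/5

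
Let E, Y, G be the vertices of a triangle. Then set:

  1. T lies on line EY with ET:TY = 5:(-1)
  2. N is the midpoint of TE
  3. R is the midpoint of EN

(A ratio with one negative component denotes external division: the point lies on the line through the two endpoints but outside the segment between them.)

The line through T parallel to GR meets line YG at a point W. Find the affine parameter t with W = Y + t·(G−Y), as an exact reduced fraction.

t = -4/11

Choose coordinates E = (0, 0), Y = (1, 0), G = (0, 1).
1. T lies on line EY with ET:TY = 5:(-1) ⇒ T = (5/4, 0)
2. N is the midpoint of TE ⇒ N = (5/8, 0)
3. R is the midpoint of EN ⇒ R = (5/16, 0)
through T parallel to GR: direction (5/16, -1); meets YG at W = (15/11, -4/11)
W = Y + t·(G−Y) with t = -4/11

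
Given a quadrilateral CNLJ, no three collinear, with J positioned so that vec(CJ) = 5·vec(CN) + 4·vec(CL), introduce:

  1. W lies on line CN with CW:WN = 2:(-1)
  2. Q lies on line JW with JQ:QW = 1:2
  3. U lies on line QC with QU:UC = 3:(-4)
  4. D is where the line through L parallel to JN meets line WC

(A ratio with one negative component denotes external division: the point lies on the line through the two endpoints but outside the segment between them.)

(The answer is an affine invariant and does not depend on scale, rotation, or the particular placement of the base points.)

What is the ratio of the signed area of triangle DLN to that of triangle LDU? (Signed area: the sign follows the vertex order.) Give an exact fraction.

Choose coordinates C = (0, 0), N = (1, 0), L = (0, 1), J = (5, 4).
1. W lies on line CN with CW:WN = 2:(-1) ⇒ W = (2, 0)
2. Q lies on line JW with JQ:QW = 1:2 ⇒ Q = (4, 8/3)
3. U lies on line QC with QU:UC = 3:(-4) ⇒ U = (16, 32/3)
4. D is where the line through L parallel to JN meets line WC ⇒ D = (-1, 0)
2·[DLN] = -2, 2·[LDU] = 19/3
[DLN]:[LDU] = -2:19/3 = -6/19

[DLN]:[LDU] = -6/19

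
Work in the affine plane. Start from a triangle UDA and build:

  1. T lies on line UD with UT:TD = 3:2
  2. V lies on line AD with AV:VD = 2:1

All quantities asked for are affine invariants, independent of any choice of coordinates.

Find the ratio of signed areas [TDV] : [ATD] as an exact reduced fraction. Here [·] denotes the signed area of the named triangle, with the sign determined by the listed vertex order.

[TDV]:[ATD] = 1/3

Choose coordinates U = (0, 0), D = (1, 0), A = (0, 1).
1. T lies on line UD with UT:TD = 3:2 ⇒ T = (3/5, 0)
2. V lies on line AD with AV:VD = 2:1 ⇒ V = (2/3, 1/3)
2·[TDV] = 2/15, 2·[ATD] = 2/5
[TDV]:[ATD] = 2/15:2/5 = 1/3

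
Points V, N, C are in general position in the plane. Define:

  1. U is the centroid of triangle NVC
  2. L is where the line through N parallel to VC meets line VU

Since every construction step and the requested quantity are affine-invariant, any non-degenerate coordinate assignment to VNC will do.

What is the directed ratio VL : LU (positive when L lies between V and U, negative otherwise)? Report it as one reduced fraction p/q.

VL:LU = -3/2

Choose coordinates V = (0, 0), N = (1, 0), C = (0, 1).
1. U is the centroid of triangle NVC ⇒ U = (1/3, 1/3)
2. L is where the line through N parallel to VC meets line VU ⇒ L = (1, 1)
L = V + t·(U−V) with t = 3, so VL:LU = t:(1−t) = 3:-2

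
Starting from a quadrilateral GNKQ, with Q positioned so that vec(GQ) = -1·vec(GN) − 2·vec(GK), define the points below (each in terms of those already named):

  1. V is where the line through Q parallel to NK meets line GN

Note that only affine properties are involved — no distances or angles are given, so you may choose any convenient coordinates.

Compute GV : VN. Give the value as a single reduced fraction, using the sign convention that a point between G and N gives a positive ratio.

GV:VN = -3/4

Set G = (0, 0), N = (1, 0), K = (0, 1), Q = (-1, -2); any affine frame gives the same invariant.
1. V is where the line through Q parallel to NK meets line GN ⇒ V = (-3, 0)
V = G + t·(N−G) with t = -3, so GV:VN = t:(1−t) = -3:4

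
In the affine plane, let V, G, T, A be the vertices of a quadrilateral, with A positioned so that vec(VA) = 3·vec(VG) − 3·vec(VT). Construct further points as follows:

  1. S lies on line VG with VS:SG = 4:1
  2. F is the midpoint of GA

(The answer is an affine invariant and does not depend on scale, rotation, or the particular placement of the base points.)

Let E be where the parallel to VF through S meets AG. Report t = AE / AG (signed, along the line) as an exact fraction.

Choose coordinates V = (0, 0), G = (1, 0), T = (0, 1), A = (3, -3).
1. S lies on line VG with VS:SG = 4:1 ⇒ S = (4/5, 0)
2. F is the midpoint of GA ⇒ F = (2, -3/2)
through S parallel to VF: direction (2, -3/2); meets AG at E = (6/5, -3/10)
E = A + t·(G−A) with t = 9/10

t = 9/10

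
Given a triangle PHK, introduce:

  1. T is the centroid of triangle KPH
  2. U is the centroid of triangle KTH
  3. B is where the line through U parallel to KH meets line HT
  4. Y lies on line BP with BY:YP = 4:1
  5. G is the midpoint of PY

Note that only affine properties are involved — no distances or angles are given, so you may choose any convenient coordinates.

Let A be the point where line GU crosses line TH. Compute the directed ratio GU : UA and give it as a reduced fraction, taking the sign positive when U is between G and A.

Work in coordinates with P = (0, 0), H = (1, 0), K = (0, 1).
1. T is the centroid of triangle KPH ⇒ T = (1/3, 1/3)
2. U is the centroid of triangle KTH ⇒ U = (4/9, 4/9)
3. B is where the line through U parallel to KH meets line HT ⇒ B = (7/9, 1/9)
4. Y lies on line BP with BY:YP = 4:1 ⇒ Y = (7/45, 1/45)
5. G is the midpoint of PY ⇒ G = (7/90, 1/90)
line GU meets TH at A = (115/333, 109/333)
U = G + t·(A−G) with t = 37/27, so GU:UA = 37/27:-10/27

GU:UA = -37/10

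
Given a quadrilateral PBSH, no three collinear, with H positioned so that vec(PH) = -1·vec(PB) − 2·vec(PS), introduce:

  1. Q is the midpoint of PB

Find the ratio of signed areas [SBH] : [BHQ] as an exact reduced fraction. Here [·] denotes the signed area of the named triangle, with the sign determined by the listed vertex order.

Set P = (0, 0), B = (1, 0), S = (0, 1), H = (-1, -2); any affine frame gives the same invariant.
1. Q is the midpoint of PB ⇒ Q = (1/2, 0)
2·[SBH] = -4, 2·[BHQ] = -1
[SBH]:[BHQ] = -4:-1 = 4

[SBH]:[BHQ] = 4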